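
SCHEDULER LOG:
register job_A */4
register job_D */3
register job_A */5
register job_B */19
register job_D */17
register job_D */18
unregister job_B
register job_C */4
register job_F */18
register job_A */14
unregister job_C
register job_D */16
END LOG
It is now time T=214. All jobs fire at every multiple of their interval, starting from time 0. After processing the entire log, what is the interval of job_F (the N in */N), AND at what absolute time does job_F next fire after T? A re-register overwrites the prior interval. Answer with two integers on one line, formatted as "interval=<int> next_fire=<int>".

Op 1: register job_A */4 -> active={job_A:*/4}
Op 2: register job_D */3 -> active={job_A:*/4, job_D:*/3}
Op 3: register job_A */5 -> active={job_A:*/5, job_D:*/3}
Op 4: register job_B */19 -> active={job_A:*/5, job_B:*/19, job_D:*/3}
Op 5: register job_D */17 -> active={job_A:*/5, job_B:*/19, job_D:*/17}
Op 6: register job_D */18 -> active={job_A:*/5, job_B:*/19, job_D:*/18}
Op 7: unregister job_B -> active={job_A:*/5, job_D:*/18}
Op 8: register job_C */4 -> active={job_A:*/5, job_C:*/4, job_D:*/18}
Op 9: register job_F */18 -> active={job_A:*/5, job_C:*/4, job_D:*/18, job_F:*/18}
Op 10: register job_A */14 -> active={job_A:*/14, job_C:*/4, job_D:*/18, job_F:*/18}
Op 11: unregister job_C -> active={job_A:*/14, job_D:*/18, job_F:*/18}
Op 12: register job_D */16 -> active={job_A:*/14, job_D:*/16, job_F:*/18}
Final interval of job_F = 18
Next fire of job_F after T=214: (214//18+1)*18 = 216

Answer: interval=18 next_fire=216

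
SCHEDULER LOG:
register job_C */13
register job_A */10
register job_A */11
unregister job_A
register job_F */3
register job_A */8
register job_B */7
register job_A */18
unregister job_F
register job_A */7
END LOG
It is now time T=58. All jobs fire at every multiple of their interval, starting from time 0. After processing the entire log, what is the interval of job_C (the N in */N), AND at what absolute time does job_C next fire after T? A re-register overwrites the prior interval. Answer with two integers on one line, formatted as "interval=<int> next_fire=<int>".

Op 1: register job_C */13 -> active={job_C:*/13}
Op 2: register job_A */10 -> active={job_A:*/10, job_C:*/13}
Op 3: register job_A */11 -> active={job_A:*/11, job_C:*/13}
Op 4: unregister job_A -> active={job_C:*/13}
Op 5: register job_F */3 -> active={job_C:*/13, job_F:*/3}
Op 6: register job_A */8 -> active={job_A:*/8, job_C:*/13, job_F:*/3}
Op 7: register job_B */7 -> active={job_A:*/8, job_B:*/7, job_C:*/13, job_F:*/3}
Op 8: register job_A */18 -> active={job_A:*/18, job_B:*/7, job_C:*/13, job_F:*/3}
Op 9: unregister job_F -> active={job_A:*/18, job_B:*/7, job_C:*/13}
Op 10: register job_A */7 -> active={job_A:*/7, job_B:*/7, job_C:*/13}
Final interval of job_C = 13
Next fire of job_C after T=58: (58//13+1)*13 = 65

Answer: interval=13 next_fire=65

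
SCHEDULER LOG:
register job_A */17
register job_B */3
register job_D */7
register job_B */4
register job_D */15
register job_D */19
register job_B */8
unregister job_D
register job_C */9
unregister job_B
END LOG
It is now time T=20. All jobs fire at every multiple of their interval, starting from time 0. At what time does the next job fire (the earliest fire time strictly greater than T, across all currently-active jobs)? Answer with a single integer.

Answer: 27

Derivation:
Op 1: register job_A */17 -> active={job_A:*/17}
Op 2: register job_B */3 -> active={job_A:*/17, job_B:*/3}
Op 3: register job_D */7 -> active={job_A:*/17, job_B:*/3, job_D:*/7}
Op 4: register job_B */4 -> active={job_A:*/17, job_B:*/4, job_D:*/7}
Op 5: register job_D */15 -> active={job_A:*/17, job_B:*/4, job_D:*/15}
Op 6: register job_D */19 -> active={job_A:*/17, job_B:*/4, job_D:*/19}
Op 7: register job_B */8 -> active={job_A:*/17, job_B:*/8, job_D:*/19}
Op 8: unregister job_D -> active={job_A:*/17, job_B:*/8}
Op 9: register job_C */9 -> active={job_A:*/17, job_B:*/8, job_C:*/9}
Op 10: unregister job_B -> active={job_A:*/17, job_C:*/9}
  job_A: interval 17, next fire after T=20 is 34
  job_C: interval 9, next fire after T=20 is 27
Earliest fire time = 27 (job job_C)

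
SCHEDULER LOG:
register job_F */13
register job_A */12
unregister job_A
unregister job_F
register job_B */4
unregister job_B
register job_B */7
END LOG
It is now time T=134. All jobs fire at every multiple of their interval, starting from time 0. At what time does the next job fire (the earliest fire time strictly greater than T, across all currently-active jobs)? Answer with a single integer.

Answer: 140

Derivation:
Op 1: register job_F */13 -> active={job_F:*/13}
Op 2: register job_A */12 -> active={job_A:*/12, job_F:*/13}
Op 3: unregister job_A -> active={job_F:*/13}
Op 4: unregister job_F -> active={}
Op 5: register job_B */4 -> active={job_B:*/4}
Op 6: unregister job_B -> active={}
Op 7: register job_B */7 -> active={job_B:*/7}
  job_B: interval 7, next fire after T=134 is 140
Earliest fire time = 140 (job job_B)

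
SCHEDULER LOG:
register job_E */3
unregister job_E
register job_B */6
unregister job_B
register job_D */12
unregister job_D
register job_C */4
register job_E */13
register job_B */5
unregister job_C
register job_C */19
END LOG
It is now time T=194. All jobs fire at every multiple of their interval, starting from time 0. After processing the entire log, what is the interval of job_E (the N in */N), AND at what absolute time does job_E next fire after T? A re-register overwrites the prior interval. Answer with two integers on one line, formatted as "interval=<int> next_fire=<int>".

Op 1: register job_E */3 -> active={job_E:*/3}
Op 2: unregister job_E -> active={}
Op 3: register job_B */6 -> active={job_B:*/6}
Op 4: unregister job_B -> active={}
Op 5: register job_D */12 -> active={job_D:*/12}
Op 6: unregister job_D -> active={}
Op 7: register job_C */4 -> active={job_C:*/4}
Op 8: register job_E */13 -> active={job_C:*/4, job_E:*/13}
Op 9: register job_B */5 -> active={job_B:*/5, job_C:*/4, job_E:*/13}
Op 10: unregister job_C -> active={job_B:*/5, job_E:*/13}
Op 11: register job_C */19 -> active={job_B:*/5, job_C:*/19, job_E:*/13}
Final interval of job_E = 13
Next fire of job_E after T=194: (194//13+1)*13 = 195

Answer: interval=13 next_fire=195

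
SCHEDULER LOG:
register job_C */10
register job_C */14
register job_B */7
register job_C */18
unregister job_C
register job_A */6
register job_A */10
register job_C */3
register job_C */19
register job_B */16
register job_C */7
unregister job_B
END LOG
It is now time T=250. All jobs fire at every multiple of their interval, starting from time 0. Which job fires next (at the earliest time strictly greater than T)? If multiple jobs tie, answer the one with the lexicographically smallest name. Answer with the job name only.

Answer: job_C

Derivation:
Op 1: register job_C */10 -> active={job_C:*/10}
Op 2: register job_C */14 -> active={job_C:*/14}
Op 3: register job_B */7 -> active={job_B:*/7, job_C:*/14}
Op 4: register job_C */18 -> active={job_B:*/7, job_C:*/18}
Op 5: unregister job_C -> active={job_B:*/7}
Op 6: register job_A */6 -> active={job_A:*/6, job_B:*/7}
Op 7: register job_A */10 -> active={job_A:*/10, job_B:*/7}
Op 8: register job_C */3 -> active={job_A:*/10, job_B:*/7, job_C:*/3}
Op 9: register job_C */19 -> active={job_A:*/10, job_B:*/7, job_C:*/19}
Op 10: register job_B */16 -> active={job_A:*/10, job_B:*/16, job_C:*/19}
Op 11: register job_C */7 -> active={job_A:*/10, job_B:*/16, job_C:*/7}
Op 12: unregister job_B -> active={job_A:*/10, job_C:*/7}
  job_A: interval 10, next fire after T=250 is 260
  job_C: interval 7, next fire after T=250 is 252
Earliest = 252, winner (lex tiebreak) = job_C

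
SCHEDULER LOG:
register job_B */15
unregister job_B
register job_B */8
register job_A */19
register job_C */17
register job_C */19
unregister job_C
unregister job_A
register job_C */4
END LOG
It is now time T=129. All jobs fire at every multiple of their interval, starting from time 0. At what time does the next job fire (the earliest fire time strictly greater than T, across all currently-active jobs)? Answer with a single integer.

Answer: 132

Derivation:
Op 1: register job_B */15 -> active={job_B:*/15}
Op 2: unregister job_B -> active={}
Op 3: register job_B */8 -> active={job_B:*/8}
Op 4: register job_A */19 -> active={job_A:*/19, job_B:*/8}
Op 5: register job_C */17 -> active={job_A:*/19, job_B:*/8, job_C:*/17}
Op 6: register job_C */19 -> active={job_A:*/19, job_B:*/8, job_C:*/19}
Op 7: unregister job_C -> active={job_A:*/19, job_B:*/8}
Op 8: unregister job_A -> active={job_B:*/8}
Op 9: register job_C */4 -> active={job_B:*/8, job_C:*/4}
  job_B: interval 8, next fire after T=129 is 136
  job_C: interval 4, next fire after T=129 is 132
Earliest fire time = 132 (job job_C)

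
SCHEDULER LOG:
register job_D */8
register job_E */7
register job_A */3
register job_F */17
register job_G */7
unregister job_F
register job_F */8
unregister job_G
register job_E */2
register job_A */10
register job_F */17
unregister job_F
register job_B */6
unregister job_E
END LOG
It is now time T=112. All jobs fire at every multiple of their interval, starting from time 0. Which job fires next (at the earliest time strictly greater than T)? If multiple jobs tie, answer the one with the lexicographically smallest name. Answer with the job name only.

Op 1: register job_D */8 -> active={job_D:*/8}
Op 2: register job_E */7 -> active={job_D:*/8, job_E:*/7}
Op 3: register job_A */3 -> active={job_A:*/3, job_D:*/8, job_E:*/7}
Op 4: register job_F */17 -> active={job_A:*/3, job_D:*/8, job_E:*/7, job_F:*/17}
Op 5: register job_G */7 -> active={job_A:*/3, job_D:*/8, job_E:*/7, job_F:*/17, job_G:*/7}
Op 6: unregister job_F -> active={job_A:*/3, job_D:*/8, job_E:*/7, job_G:*/7}
Op 7: register job_F */8 -> active={job_A:*/3, job_D:*/8, job_E:*/7, job_F:*/8, job_G:*/7}
Op 8: unregister job_G -> active={job_A:*/3, job_D:*/8, job_E:*/7, job_F:*/8}
Op 9: register job_E */2 -> active={job_A:*/3, job_D:*/8, job_E:*/2, job_F:*/8}
Op 10: register job_A */10 -> active={job_A:*/10, job_D:*/8, job_E:*/2, job_F:*/8}
Op 11: register job_F */17 -> active={job_A:*/10, job_D:*/8, job_E:*/2, job_F:*/17}
Op 12: unregister job_F -> active={job_A:*/10, job_D:*/8, job_E:*/2}
Op 13: register job_B */6 -> active={job_A:*/10, job_B:*/6, job_D:*/8, job_E:*/2}
Op 14: unregister job_E -> active={job_A:*/10, job_B:*/6, job_D:*/8}
  job_A: interval 10, next fire after T=112 is 120
  job_B: interval 6, next fire after T=112 is 114
  job_D: interval 8, next fire after T=112 is 120
Earliest = 114, winner (lex tiebreak) = job_B

Answer: job_B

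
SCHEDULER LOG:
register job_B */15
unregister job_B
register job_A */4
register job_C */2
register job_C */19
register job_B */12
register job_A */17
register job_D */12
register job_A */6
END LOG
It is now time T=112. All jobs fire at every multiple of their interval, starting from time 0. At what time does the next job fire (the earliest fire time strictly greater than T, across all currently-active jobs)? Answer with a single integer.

Op 1: register job_B */15 -> active={job_B:*/15}
Op 2: unregister job_B -> active={}
Op 3: register job_A */4 -> active={job_A:*/4}
Op 4: register job_C */2 -> active={job_A:*/4, job_C:*/2}
Op 5: register job_C */19 -> active={job_A:*/4, job_C:*/19}
Op 6: register job_B */12 -> active={job_A:*/4, job_B:*/12, job_C:*/19}
Op 7: register job_A */17 -> active={job_A:*/17, job_B:*/12, job_C:*/19}
Op 8: register job_D */12 -> active={job_A:*/17, job_B:*/12, job_C:*/19, job_D:*/12}
Op 9: register job_A */6 -> active={job_A:*/6, job_B:*/12, job_C:*/19, job_D:*/12}
  job_A: interval 6, next fire after T=112 is 114
  job_B: interval 12, next fire after T=112 is 120
  job_C: interval 19, next fire after T=112 is 114
  job_D: interval 12, next fire after T=112 is 120
Earliest fire time = 114 (job job_A)

Answer: 114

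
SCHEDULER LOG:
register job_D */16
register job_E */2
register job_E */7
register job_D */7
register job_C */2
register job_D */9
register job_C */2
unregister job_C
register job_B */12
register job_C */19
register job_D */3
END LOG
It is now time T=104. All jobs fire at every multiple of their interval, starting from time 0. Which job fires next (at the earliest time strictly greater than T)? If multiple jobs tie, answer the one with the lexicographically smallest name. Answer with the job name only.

Op 1: register job_D */16 -> active={job_D:*/16}
Op 2: register job_E */2 -> active={job_D:*/16, job_E:*/2}
Op 3: register job_E */7 -> active={job_D:*/16, job_E:*/7}
Op 4: register job_D */7 -> active={job_D:*/7, job_E:*/7}
Op 5: register job_C */2 -> active={job_C:*/2, job_D:*/7, job_E:*/7}
Op 6: register job_D */9 -> active={job_C:*/2, job_D:*/9, job_E:*/7}
Op 7: register job_C */2 -> active={job_C:*/2, job_D:*/9, job_E:*/7}
Op 8: unregister job_C -> active={job_D:*/9, job_E:*/7}
Op 9: register job_B */12 -> active={job_B:*/12, job_D:*/9, job_E:*/7}
Op 10: register job_C */19 -> active={job_B:*/12, job_C:*/19, job_D:*/9, job_E:*/7}
Op 11: register job_D */3 -> active={job_B:*/12, job_C:*/19, job_D:*/3, job_E:*/7}
  job_B: interval 12, next fire after T=104 is 108
  job_C: interval 19, next fire after T=104 is 114
  job_D: interval 3, next fire after T=104 is 105
  job_E: interval 7, next fire after T=104 is 105
Earliest = 105, winner (lex tiebreak) = job_D

Answer: job_D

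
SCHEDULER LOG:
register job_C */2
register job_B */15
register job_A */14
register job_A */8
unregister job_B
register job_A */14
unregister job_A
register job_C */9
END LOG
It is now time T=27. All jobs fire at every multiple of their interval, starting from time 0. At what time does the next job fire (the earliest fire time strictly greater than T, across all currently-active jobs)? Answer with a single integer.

Op 1: register job_C */2 -> active={job_C:*/2}
Op 2: register job_B */15 -> active={job_B:*/15, job_C:*/2}
Op 3: register job_A */14 -> active={job_A:*/14, job_B:*/15, job_C:*/2}
Op 4: register job_A */8 -> active={job_A:*/8, job_B:*/15, job_C:*/2}
Op 5: unregister job_B -> active={job_A:*/8, job_C:*/2}
Op 6: register job_A */14 -> active={job_A:*/14, job_C:*/2}
Op 7: unregister job_A -> active={job_C:*/2}
Op 8: register job_C */9 -> active={job_C:*/9}
  job_C: interval 9, next fire after T=27 is 36
Earliest fire time = 36 (job job_C)

Answer: 36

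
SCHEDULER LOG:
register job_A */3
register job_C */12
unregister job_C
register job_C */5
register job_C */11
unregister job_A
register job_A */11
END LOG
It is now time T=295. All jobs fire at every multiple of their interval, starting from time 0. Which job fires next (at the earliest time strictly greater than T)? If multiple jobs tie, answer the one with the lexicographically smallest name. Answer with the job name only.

Answer: job_A

Derivation:
Op 1: register job_A */3 -> active={job_A:*/3}
Op 2: register job_C */12 -> active={job_A:*/3, job_C:*/12}
Op 3: unregister job_C -> active={job_A:*/3}
Op 4: register job_C */5 -> active={job_A:*/3, job_C:*/5}
Op 5: register job_C */11 -> active={job_A:*/3, job_C:*/11}
Op 6: unregister job_A -> active={job_C:*/11}
Op 7: register job_A */11 -> active={job_A:*/11, job_C:*/11}
  job_A: interval 11, next fire after T=295 is 297
  job_C: interval 11, next fire after T=295 is 297
Earliest = 297, winner (lex tiebreak) = job_A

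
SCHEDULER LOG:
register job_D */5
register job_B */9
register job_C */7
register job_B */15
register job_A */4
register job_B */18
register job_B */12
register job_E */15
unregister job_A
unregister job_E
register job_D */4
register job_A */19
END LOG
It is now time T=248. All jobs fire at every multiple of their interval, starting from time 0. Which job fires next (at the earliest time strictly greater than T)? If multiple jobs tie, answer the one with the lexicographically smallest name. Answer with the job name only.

Answer: job_B

Derivation:
Op 1: register job_D */5 -> active={job_D:*/5}
Op 2: register job_B */9 -> active={job_B:*/9, job_D:*/5}
Op 3: register job_C */7 -> active={job_B:*/9, job_C:*/7, job_D:*/5}
Op 4: register job_B */15 -> active={job_B:*/15, job_C:*/7, job_D:*/5}
Op 5: register job_A */4 -> active={job_A:*/4, job_B:*/15, job_C:*/7, job_D:*/5}
Op 6: register job_B */18 -> active={job_A:*/4, job_B:*/18, job_C:*/7, job_D:*/5}
Op 7: register job_B */12 -> active={job_A:*/4, job_B:*/12, job_C:*/7, job_D:*/5}
Op 8: register job_E */15 -> active={job_A:*/4, job_B:*/12, job_C:*/7, job_D:*/5, job_E:*/15}
Op 9: unregister job_A -> active={job_B:*/12, job_C:*/7, job_D:*/5, job_E:*/15}
Op 10: unregister job_E -> active={job_B:*/12, job_C:*/7, job_D:*/5}
Op 11: register job_D */4 -> active={job_B:*/12, job_C:*/7, job_D:*/4}
Op 12: register job_A */19 -> active={job_A:*/19, job_B:*/12, job_C:*/7, job_D:*/4}
  job_A: interval 19, next fire after T=248 is 266
  job_B: interval 12, next fire after T=248 is 252
  job_C: interval 7, next fire after T=248 is 252
  job_D: interval 4, next fire after T=248 is 252
Earliest = 252, winner (lex tiebreak) = job_B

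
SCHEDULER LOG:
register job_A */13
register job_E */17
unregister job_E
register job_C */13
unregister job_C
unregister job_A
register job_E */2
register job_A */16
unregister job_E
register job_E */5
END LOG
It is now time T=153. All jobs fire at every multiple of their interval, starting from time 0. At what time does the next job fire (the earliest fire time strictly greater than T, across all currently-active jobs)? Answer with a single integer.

Op 1: register job_A */13 -> active={job_A:*/13}
Op 2: register job_E */17 -> active={job_A:*/13, job_E:*/17}
Op 3: unregister job_E -> active={job_A:*/13}
Op 4: register job_C */13 -> active={job_A:*/13, job_C:*/13}
Op 5: unregister job_C -> active={job_A:*/13}
Op 6: unregister job_A -> active={}
Op 7: register job_E */2 -> active={job_E:*/2}
Op 8: register job_A */16 -> active={job_A:*/16, job_E:*/2}
Op 9: unregister job_E -> active={job_A:*/16}
Op 10: register job_E */5 -> active={job_A:*/16, job_E:*/5}
  job_A: interval 16, next fire after T=153 is 160
  job_E: interval 5, next fire after T=153 is 155
Earliest fire time = 155 (job job_E)

Answer: 155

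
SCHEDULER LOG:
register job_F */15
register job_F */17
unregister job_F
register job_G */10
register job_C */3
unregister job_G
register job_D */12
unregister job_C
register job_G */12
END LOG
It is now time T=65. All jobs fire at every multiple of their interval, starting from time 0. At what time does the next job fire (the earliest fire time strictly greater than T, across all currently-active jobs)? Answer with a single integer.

Op 1: register job_F */15 -> active={job_F:*/15}
Op 2: register job_F */17 -> active={job_F:*/17}
Op 3: unregister job_F -> active={}
Op 4: register job_G */10 -> active={job_G:*/10}
Op 5: register job_C */3 -> active={job_C:*/3, job_G:*/10}
Op 6: unregister job_G -> active={job_C:*/3}
Op 7: register job_D */12 -> active={job_C:*/3, job_D:*/12}
Op 8: unregister job_C -> active={job_D:*/12}
Op 9: register job_G */12 -> active={job_D:*/12, job_G:*/12}
  job_D: interval 12, next fire after T=65 is 72
  job_G: interval 12, next fire after T=65 is 72
Earliest fire time = 72 (job job_D)

Answer: 72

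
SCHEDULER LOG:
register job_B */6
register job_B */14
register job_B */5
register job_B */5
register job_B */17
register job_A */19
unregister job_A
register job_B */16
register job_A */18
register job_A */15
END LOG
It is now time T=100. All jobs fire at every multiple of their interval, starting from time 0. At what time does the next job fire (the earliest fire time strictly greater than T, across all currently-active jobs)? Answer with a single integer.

Answer: 105

Derivation:
Op 1: register job_B */6 -> active={job_B:*/6}
Op 2: register job_B */14 -> active={job_B:*/14}
Op 3: register job_B */5 -> active={job_B:*/5}
Op 4: register job_B */5 -> active={job_B:*/5}
Op 5: register job_B */17 -> active={job_B:*/17}
Op 6: register job_A */19 -> active={job_A:*/19, job_B:*/17}
Op 7: unregister job_A -> active={job_B:*/17}
Op 8: register job_B */16 -> active={job_B:*/16}
Op 9: register job_A */18 -> active={job_A:*/18, job_B:*/16}
Op 10: register job_A */15 -> active={job_A:*/15, job_B:*/16}
  job_A: interval 15, next fire after T=100 is 105
  job_B: interval 16, next fire after T=100 is 112
Earliest fire time = 105 (job job_A)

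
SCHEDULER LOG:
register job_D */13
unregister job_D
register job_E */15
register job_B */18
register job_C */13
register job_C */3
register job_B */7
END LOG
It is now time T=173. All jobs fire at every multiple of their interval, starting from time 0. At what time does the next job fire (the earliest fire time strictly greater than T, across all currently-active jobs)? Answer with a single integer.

Answer: 174

Derivation:
Op 1: register job_D */13 -> active={job_D:*/13}
Op 2: unregister job_D -> active={}
Op 3: register job_E */15 -> active={job_E:*/15}
Op 4: register job_B */18 -> active={job_B:*/18, job_E:*/15}
Op 5: register job_C */13 -> active={job_B:*/18, job_C:*/13, job_E:*/15}
Op 6: register job_C */3 -> active={job_B:*/18, job_C:*/3, job_E:*/15}
Op 7: register job_B */7 -> active={job_B:*/7, job_C:*/3, job_E:*/15}
  job_B: interval 7, next fire after T=173 is 175
  job_C: interval 3, next fire after T=173 is 174
  job_E: interval 15, next fire after T=173 is 180
Earliest fire time = 174 (job job_C)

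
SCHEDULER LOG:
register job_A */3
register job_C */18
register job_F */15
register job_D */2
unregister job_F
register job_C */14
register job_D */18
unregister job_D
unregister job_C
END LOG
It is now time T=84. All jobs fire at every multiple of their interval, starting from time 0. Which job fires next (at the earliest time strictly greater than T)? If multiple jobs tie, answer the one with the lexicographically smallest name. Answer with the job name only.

Op 1: register job_A */3 -> active={job_A:*/3}
Op 2: register job_C */18 -> active={job_A:*/3, job_C:*/18}
Op 3: register job_F */15 -> active={job_A:*/3, job_C:*/18, job_F:*/15}
Op 4: register job_D */2 -> active={job_A:*/3, job_C:*/18, job_D:*/2, job_F:*/15}
Op 5: unregister job_F -> active={job_A:*/3, job_C:*/18, job_D:*/2}
Op 6: register job_C */14 -> active={job_A:*/3, job_C:*/14, job_D:*/2}
Op 7: register job_D */18 -> active={job_A:*/3, job_C:*/14, job_D:*/18}
Op 8: unregister job_D -> active={job_A:*/3, job_C:*/14}
Op 9: unregister job_C -> active={job_A:*/3}
  job_A: interval 3, next fire after T=84 is 87
Earliest = 87, winner (lex tiebreak) = job_A

Answer: job_A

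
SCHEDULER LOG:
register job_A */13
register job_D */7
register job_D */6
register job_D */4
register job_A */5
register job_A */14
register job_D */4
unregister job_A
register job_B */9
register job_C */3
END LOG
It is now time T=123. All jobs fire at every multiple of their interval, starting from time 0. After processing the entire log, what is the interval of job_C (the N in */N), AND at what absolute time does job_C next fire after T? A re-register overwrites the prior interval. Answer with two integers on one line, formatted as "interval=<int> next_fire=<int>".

Op 1: register job_A */13 -> active={job_A:*/13}
Op 2: register job_D */7 -> active={job_A:*/13, job_D:*/7}
Op 3: register job_D */6 -> active={job_A:*/13, job_D:*/6}
Op 4: register job_D */4 -> active={job_A:*/13, job_D:*/4}
Op 5: register job_A */5 -> active={job_A:*/5, job_D:*/4}
Op 6: register job_A */14 -> active={job_A:*/14, job_D:*/4}
Op 7: register job_D */4 -> active={job_A:*/14, job_D:*/4}
Op 8: unregister job_A -> active={job_D:*/4}
Op 9: register job_B */9 -> active={job_B:*/9, job_D:*/4}
Op 10: register job_C */3 -> active={job_B:*/9, job_C:*/3, job_D:*/4}
Final interval of job_C = 3
Next fire of job_C after T=123: (123//3+1)*3 = 126

Answer: interval=3 next_fire=126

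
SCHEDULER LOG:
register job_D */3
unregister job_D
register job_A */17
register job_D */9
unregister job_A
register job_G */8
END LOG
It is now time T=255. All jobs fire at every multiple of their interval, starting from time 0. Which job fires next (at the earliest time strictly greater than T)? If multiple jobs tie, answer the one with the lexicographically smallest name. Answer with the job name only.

Answer: job_G

Derivation:
Op 1: register job_D */3 -> active={job_D:*/3}
Op 2: unregister job_D -> active={}
Op 3: register job_A */17 -> active={job_A:*/17}
Op 4: register job_D */9 -> active={job_A:*/17, job_D:*/9}
Op 5: unregister job_A -> active={job_D:*/9}
Op 6: register job_G */8 -> active={job_D:*/9, job_G:*/8}
  job_D: interval 9, next fire after T=255 is 261
  job_G: interval 8, next fire after T=255 is 256
Earliest = 256, winner (lex tiebreak) = job_G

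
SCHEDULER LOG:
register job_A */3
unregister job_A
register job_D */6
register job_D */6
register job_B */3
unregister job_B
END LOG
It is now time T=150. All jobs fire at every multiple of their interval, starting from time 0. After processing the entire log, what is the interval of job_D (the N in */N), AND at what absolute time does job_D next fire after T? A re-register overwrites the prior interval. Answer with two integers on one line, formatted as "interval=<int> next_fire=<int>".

Op 1: register job_A */3 -> active={job_A:*/3}
Op 2: unregister job_A -> active={}
Op 3: register job_D */6 -> active={job_D:*/6}
Op 4: register job_D */6 -> active={job_D:*/6}
Op 5: register job_B */3 -> active={job_B:*/3, job_D:*/6}
Op 6: unregister job_B -> active={job_D:*/6}
Final interval of job_D = 6
Next fire of job_D after T=150: (150//6+1)*6 = 156

Answer: interval=6 next_fire=156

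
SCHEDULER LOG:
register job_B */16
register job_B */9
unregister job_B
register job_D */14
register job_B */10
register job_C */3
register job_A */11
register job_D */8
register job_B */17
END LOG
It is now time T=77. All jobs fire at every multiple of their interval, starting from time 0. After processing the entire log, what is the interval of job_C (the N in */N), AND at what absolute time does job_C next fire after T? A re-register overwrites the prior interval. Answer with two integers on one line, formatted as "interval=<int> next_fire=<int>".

Answer: interval=3 next_fire=78

Derivation:
Op 1: register job_B */16 -> active={job_B:*/16}
Op 2: register job_B */9 -> active={job_B:*/9}
Op 3: unregister job_B -> active={}
Op 4: register job_D */14 -> active={job_D:*/14}
Op 5: register job_B */10 -> active={job_B:*/10, job_D:*/14}
Op 6: register job_C */3 -> active={job_B:*/10, job_C:*/3, job_D:*/14}
Op 7: register job_A */11 -> active={job_A:*/11, job_B:*/10, job_C:*/3, job_D:*/14}
Op 8: register job_D */8 -> active={job_A:*/11, job_B:*/10, job_C:*/3, job_D:*/8}
Op 9: register job_B */17 -> active={job_A:*/11, job_B:*/17, job_C:*/3, job_D:*/8}
Final interval of job_C = 3
Next fire of job_C after T=77: (77//3+1)*3 = 78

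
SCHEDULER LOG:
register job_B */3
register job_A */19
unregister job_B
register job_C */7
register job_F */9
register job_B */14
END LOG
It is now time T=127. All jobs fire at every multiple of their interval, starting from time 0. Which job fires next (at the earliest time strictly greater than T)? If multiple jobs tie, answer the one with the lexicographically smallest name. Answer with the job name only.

Answer: job_A

Derivation:
Op 1: register job_B */3 -> active={job_B:*/3}
Op 2: register job_A */19 -> active={job_A:*/19, job_B:*/3}
Op 3: unregister job_B -> active={job_A:*/19}
Op 4: register job_C */7 -> active={job_A:*/19, job_C:*/7}
Op 5: register job_F */9 -> active={job_A:*/19, job_C:*/7, job_F:*/9}
Op 6: register job_B */14 -> active={job_A:*/19, job_B:*/14, job_C:*/7, job_F:*/9}
  job_A: interval 19, next fire after T=127 is 133
  job_B: interval 14, next fire after T=127 is 140
  job_C: interval 7, next fire after T=127 is 133
  job_F: interval 9, next fire after T=127 is 135
Earliest = 133, winner (lex tiebreak) = job_A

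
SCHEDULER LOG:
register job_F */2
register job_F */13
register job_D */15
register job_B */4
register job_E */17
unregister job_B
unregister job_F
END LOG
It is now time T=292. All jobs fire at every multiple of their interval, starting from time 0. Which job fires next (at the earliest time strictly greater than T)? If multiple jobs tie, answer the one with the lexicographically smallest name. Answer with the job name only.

Answer: job_D

Derivation:
Op 1: register job_F */2 -> active={job_F:*/2}
Op 2: register job_F */13 -> active={job_F:*/13}
Op 3: register job_D */15 -> active={job_D:*/15, job_F:*/13}
Op 4: register job_B */4 -> active={job_B:*/4, job_D:*/15, job_F:*/13}
Op 5: register job_E */17 -> active={job_B:*/4, job_D:*/15, job_E:*/17, job_F:*/13}
Op 6: unregister job_B -> active={job_D:*/15, job_E:*/17, job_F:*/13}
Op 7: unregister job_F -> active={job_D:*/15, job_E:*/17}
  job_D: interval 15, next fire after T=292 is 300
  job_E: interval 17, next fire after T=292 is 306
Earliest = 300, winner (lex tiebreak) = job_D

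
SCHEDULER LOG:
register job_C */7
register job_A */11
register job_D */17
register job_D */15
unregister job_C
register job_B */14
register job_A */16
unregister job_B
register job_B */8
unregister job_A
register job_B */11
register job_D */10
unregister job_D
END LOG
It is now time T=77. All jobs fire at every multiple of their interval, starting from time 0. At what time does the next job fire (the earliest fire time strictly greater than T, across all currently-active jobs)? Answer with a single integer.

Answer: 88

Derivation:
Op 1: register job_C */7 -> active={job_C:*/7}
Op 2: register job_A */11 -> active={job_A:*/11, job_C:*/7}
Op 3: register job_D */17 -> active={job_A:*/11, job_C:*/7, job_D:*/17}
Op 4: register job_D */15 -> active={job_A:*/11, job_C:*/7, job_D:*/15}
Op 5: unregister job_C -> active={job_A:*/11, job_D:*/15}
Op 6: register job_B */14 -> active={job_A:*/11, job_B:*/14, job_D:*/15}
Op 7: register job_A */16 -> active={job_A:*/16, job_B:*/14, job_D:*/15}
Op 8: unregister job_B -> active={job_A:*/16, job_D:*/15}
Op 9: register job_B */8 -> active={job_A:*/16, job_B:*/8, job_D:*/15}
Op 10: unregister job_A -> active={job_B:*/8, job_D:*/15}
Op 11: register job_B */11 -> active={job_B:*/11, job_D:*/15}
Op 12: register job_D */10 -> active={job_B:*/11, job_D:*/10}
Op 13: unregister job_D -> active={job_B:*/11}
  job_B: interval 11, next fire after T=77 is 88
Earliest fire time = 88 (job job_B)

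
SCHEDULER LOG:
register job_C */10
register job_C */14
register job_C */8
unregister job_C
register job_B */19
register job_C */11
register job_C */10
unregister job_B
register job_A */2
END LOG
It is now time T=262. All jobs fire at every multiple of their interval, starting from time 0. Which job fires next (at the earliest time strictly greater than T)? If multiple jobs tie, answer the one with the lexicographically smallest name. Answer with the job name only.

Op 1: register job_C */10 -> active={job_C:*/10}
Op 2: register job_C */14 -> active={job_C:*/14}
Op 3: register job_C */8 -> active={job_C:*/8}
Op 4: unregister job_C -> active={}
Op 5: register job_B */19 -> active={job_B:*/19}
Op 6: register job_C */11 -> active={job_B:*/19, job_C:*/11}
Op 7: register job_C */10 -> active={job_B:*/19, job_C:*/10}
Op 8: unregister job_B -> active={job_C:*/10}
Op 9: register job_A */2 -> active={job_A:*/2, job_C:*/10}
  job_A: interval 2, next fire after T=262 is 264
  job_C: interval 10, next fire after T=262 is 270
Earliest = 264, winner (lex tiebreak) = job_A

Answer: job_A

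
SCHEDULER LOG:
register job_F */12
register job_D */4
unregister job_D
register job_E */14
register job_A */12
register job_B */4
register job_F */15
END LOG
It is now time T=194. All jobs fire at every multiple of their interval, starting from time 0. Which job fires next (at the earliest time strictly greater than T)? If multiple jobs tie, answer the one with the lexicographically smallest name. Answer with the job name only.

Answer: job_F

Derivation:
Op 1: register job_F */12 -> active={job_F:*/12}
Op 2: register job_D */4 -> active={job_D:*/4, job_F:*/12}
Op 3: unregister job_D -> active={job_F:*/12}
Op 4: register job_E */14 -> active={job_E:*/14, job_F:*/12}
Op 5: register job_A */12 -> active={job_A:*/12, job_E:*/14, job_F:*/12}
Op 6: register job_B */4 -> active={job_A:*/12, job_B:*/4, job_E:*/14, job_F:*/12}
Op 7: register job_F */15 -> active={job_A:*/12, job_B:*/4, job_E:*/14, job_F:*/15}
  job_A: interval 12, next fire after T=194 is 204
  job_B: interval 4, next fire after T=194 is 196
  job_E: interval 14, next fire after T=194 is 196
  job_F: interval 15, next fire after T=194 is 195
Earliest = 195, winner (lex tiebreak) = job_F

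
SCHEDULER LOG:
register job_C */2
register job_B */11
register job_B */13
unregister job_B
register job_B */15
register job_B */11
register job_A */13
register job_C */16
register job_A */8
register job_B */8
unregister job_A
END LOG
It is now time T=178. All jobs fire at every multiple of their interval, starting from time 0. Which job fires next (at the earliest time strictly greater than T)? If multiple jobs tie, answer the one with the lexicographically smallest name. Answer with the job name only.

Answer: job_B

Derivation:
Op 1: register job_C */2 -> active={job_C:*/2}
Op 2: register job_B */11 -> active={job_B:*/11, job_C:*/2}
Op 3: register job_B */13 -> active={job_B:*/13, job_C:*/2}
Op 4: unregister job_B -> active={job_C:*/2}
Op 5: register job_B */15 -> active={job_B:*/15, job_C:*/2}
Op 6: register job_B */11 -> active={job_B:*/11, job_C:*/2}
Op 7: register job_A */13 -> active={job_A:*/13, job_B:*/11, job_C:*/2}
Op 8: register job_C */16 -> active={job_A:*/13, job_B:*/11, job_C:*/16}
Op 9: register job_A */8 -> active={job_A:*/8, job_B:*/11, job_C:*/16}
Op 10: register job_B */8 -> active={job_A:*/8, job_B:*/8, job_C:*/16}
Op 11: unregister job_A -> active={job_B:*/8, job_C:*/16}
  job_B: interval 8, next fire after T=178 is 184
  job_C: interval 16, next fire after T=178 is 192
Earliest = 184, winner (lex tiebreak) = job_B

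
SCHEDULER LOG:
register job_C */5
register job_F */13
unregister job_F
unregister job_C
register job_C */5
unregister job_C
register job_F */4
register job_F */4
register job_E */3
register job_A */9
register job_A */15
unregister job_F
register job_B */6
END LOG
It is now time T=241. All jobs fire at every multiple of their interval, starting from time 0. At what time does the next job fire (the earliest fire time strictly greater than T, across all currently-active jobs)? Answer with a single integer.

Answer: 243

Derivation:
Op 1: register job_C */5 -> active={job_C:*/5}
Op 2: register job_F */13 -> active={job_C:*/5, job_F:*/13}
Op 3: unregister job_F -> active={job_C:*/5}
Op 4: unregister job_C -> active={}
Op 5: register job_C */5 -> active={job_C:*/5}
Op 6: unregister job_C -> active={}
Op 7: register job_F */4 -> active={job_F:*/4}
Op 8: register job_F */4 -> active={job_F:*/4}
Op 9: register job_E */3 -> active={job_E:*/3, job_F:*/4}
Op 10: register job_A */9 -> active={job_A:*/9, job_E:*/3, job_F:*/4}
Op 11: register job_A */15 -> active={job_A:*/15, job_E:*/3, job_F:*/4}
Op 12: unregister job_F -> active={job_A:*/15, job_E:*/3}
Op 13: register job_B */6 -> active={job_A:*/15, job_B:*/6, job_E:*/3}
  job_A: interval 15, next fire after T=241 is 255
  job_B: interval 6, next fire after T=241 is 246
  job_E: interval 3, next fire after T=241 is 243
Earliest fire time = 243 (job job_E)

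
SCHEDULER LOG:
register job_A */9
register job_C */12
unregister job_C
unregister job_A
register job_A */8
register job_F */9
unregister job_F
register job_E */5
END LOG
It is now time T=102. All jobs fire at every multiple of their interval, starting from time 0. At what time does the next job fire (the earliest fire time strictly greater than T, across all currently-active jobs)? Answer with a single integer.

Answer: 104

Derivation:
Op 1: register job_A */9 -> active={job_A:*/9}
Op 2: register job_C */12 -> active={job_A:*/9, job_C:*/12}
Op 3: unregister job_C -> active={job_A:*/9}
Op 4: unregister job_A -> active={}
Op 5: register job_A */8 -> active={job_A:*/8}
Op 6: register job_F */9 -> active={job_A:*/8, job_F:*/9}
Op 7: unregister job_F -> active={job_A:*/8}
Op 8: register job_E */5 -> active={job_A:*/8, job_E:*/5}
  job_A: interval 8, next fire after T=102 is 104
  job_E: interval 5, next fire after T=102 is 105
Earliest fire time = 104 (job job_A)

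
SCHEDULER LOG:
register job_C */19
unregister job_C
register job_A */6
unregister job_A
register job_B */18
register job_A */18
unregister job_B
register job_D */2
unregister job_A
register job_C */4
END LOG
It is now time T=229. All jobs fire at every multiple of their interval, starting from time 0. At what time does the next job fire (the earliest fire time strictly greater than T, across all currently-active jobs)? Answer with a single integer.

Op 1: register job_C */19 -> active={job_C:*/19}
Op 2: unregister job_C -> active={}
Op 3: register job_A */6 -> active={job_A:*/6}
Op 4: unregister job_A -> active={}
Op 5: register job_B */18 -> active={job_B:*/18}
Op 6: register job_A */18 -> active={job_A:*/18, job_B:*/18}
Op 7: unregister job_B -> active={job_A:*/18}
Op 8: register job_D */2 -> active={job_A:*/18, job_D:*/2}
Op 9: unregister job_A -> active={job_D:*/2}
Op 10: register job_C */4 -> active={job_C:*/4, job_D:*/2}
  job_C: interval 4, next fire after T=229 is 232
  job_D: interval 2, next fire after T=229 is 230
Earliest fire time = 230 (job job_D)

Answer: 230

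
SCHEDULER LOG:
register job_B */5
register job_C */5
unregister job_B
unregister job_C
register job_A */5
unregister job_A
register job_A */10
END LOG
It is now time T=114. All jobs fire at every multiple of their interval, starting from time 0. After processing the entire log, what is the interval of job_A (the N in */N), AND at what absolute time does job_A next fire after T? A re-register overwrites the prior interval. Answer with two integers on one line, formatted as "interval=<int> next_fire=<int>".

Answer: interval=10 next_fire=120

Derivation:
Op 1: register job_B */5 -> active={job_B:*/5}
Op 2: register job_C */5 -> active={job_B:*/5, job_C:*/5}
Op 3: unregister job_B -> active={job_C:*/5}
Op 4: unregister job_C -> active={}
Op 5: register job_A */5 -> active={job_A:*/5}
Op 6: unregister job_A -> active={}
Op 7: register job_A */10 -> active={job_A:*/10}
Final interval of job_A = 10
Next fire of job_A after T=114: (114//10+1)*10 = 120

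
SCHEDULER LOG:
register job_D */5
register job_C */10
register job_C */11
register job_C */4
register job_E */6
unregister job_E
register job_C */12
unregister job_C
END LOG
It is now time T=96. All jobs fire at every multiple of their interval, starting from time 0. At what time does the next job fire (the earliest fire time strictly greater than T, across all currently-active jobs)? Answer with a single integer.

Answer: 100

Derivation:
Op 1: register job_D */5 -> active={job_D:*/5}
Op 2: register job_C */10 -> active={job_C:*/10, job_D:*/5}
Op 3: register job_C */11 -> active={job_C:*/11, job_D:*/5}
Op 4: register job_C */4 -> active={job_C:*/4, job_D:*/5}
Op 5: register job_E */6 -> active={job_C:*/4, job_D:*/5, job_E:*/6}
Op 6: unregister job_E -> active={job_C:*/4, job_D:*/5}
Op 7: register job_C */12 -> active={job_C:*/12, job_D:*/5}
Op 8: unregister job_C -> active={job_D:*/5}
  job_D: interval 5, next fire after T=96 is 100
Earliest fire time = 100 (job job_D)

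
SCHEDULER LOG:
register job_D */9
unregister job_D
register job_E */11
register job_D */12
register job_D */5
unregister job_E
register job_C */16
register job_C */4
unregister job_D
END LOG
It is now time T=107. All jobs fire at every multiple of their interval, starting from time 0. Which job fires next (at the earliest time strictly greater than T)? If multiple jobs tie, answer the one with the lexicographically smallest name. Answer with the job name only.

Answer: job_C

Derivation:
Op 1: register job_D */9 -> active={job_D:*/9}
Op 2: unregister job_D -> active={}
Op 3: register job_E */11 -> active={job_E:*/11}
Op 4: register job_D */12 -> active={job_D:*/12, job_E:*/11}
Op 5: register job_D */5 -> active={job_D:*/5, job_E:*/11}
Op 6: unregister job_E -> active={job_D:*/5}
Op 7: register job_C */16 -> active={job_C:*/16, job_D:*/5}
Op 8: register job_C */4 -> active={job_C:*/4, job_D:*/5}
Op 9: unregister job_D -> active={job_C:*/4}
  job_C: interval 4, next fire after T=107 is 108
Earliest = 108, winner (lex tiebreak) = job_C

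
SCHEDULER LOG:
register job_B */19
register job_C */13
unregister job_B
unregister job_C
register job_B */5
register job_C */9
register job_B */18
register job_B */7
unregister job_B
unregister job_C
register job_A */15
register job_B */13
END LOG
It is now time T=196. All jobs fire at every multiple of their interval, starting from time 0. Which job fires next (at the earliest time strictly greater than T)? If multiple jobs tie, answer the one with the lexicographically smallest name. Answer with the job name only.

Answer: job_B

Derivation:
Op 1: register job_B */19 -> active={job_B:*/19}
Op 2: register job_C */13 -> active={job_B:*/19, job_C:*/13}
Op 3: unregister job_B -> active={job_C:*/13}
Op 4: unregister job_C -> active={}
Op 5: register job_B */5 -> active={job_B:*/5}
Op 6: register job_C */9 -> active={job_B:*/5, job_C:*/9}
Op 7: register job_B */18 -> active={job_B:*/18, job_C:*/9}
Op 8: register job_B */7 -> active={job_B:*/7, job_C:*/9}
Op 9: unregister job_B -> active={job_C:*/9}
Op 10: unregister job_C -> active={}
Op 11: register job_A */15 -> active={job_A:*/15}
Op 12: register job_B */13 -> active={job_A:*/15, job_B:*/13}
  job_A: interval 15, next fire after T=196 is 210
  job_B: interval 13, next fire after T=196 is 208
Earliest = 208, winner (lex tiebreak) = job_B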